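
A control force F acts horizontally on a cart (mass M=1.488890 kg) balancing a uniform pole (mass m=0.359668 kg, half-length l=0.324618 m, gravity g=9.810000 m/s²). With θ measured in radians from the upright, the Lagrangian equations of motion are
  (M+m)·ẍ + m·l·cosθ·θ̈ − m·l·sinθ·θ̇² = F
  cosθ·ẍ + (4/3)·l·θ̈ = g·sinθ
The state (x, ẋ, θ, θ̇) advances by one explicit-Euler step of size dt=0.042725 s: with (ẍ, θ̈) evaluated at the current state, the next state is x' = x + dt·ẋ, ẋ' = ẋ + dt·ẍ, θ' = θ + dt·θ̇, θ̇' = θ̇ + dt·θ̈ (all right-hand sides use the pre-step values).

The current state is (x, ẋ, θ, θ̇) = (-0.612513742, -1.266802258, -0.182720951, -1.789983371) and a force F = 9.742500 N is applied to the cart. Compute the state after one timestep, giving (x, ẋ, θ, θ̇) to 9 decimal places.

sinθ=-0.181705898, cosθ=0.983352921
temp = (F + m·l·θ̇²·sinθ)/(M+m) = (9.742500 + -0.067973779)/1.848558 = 5.233552975
θ̈ = (g·sinθ − cosθ·temp)/(l·(4/3 − m·cos²θ/(M+m))) = -18.638801233
ẍ = temp − m·l·θ̈·cosθ/(M+m) = 6.391180129
Euler: x'=-0.612513742+0.042725·-1.266802258=-0.666637868, ẋ'=-1.266802258+0.042725·6.391180129=-0.993739087
       θ'=-0.182720951+0.042725·-1.789983371=-0.259197991, θ̇'=-1.789983371+0.042725·-18.638801233=-2.586326154

(-0.666637868, -0.993739087, -0.259197991, -2.586326154)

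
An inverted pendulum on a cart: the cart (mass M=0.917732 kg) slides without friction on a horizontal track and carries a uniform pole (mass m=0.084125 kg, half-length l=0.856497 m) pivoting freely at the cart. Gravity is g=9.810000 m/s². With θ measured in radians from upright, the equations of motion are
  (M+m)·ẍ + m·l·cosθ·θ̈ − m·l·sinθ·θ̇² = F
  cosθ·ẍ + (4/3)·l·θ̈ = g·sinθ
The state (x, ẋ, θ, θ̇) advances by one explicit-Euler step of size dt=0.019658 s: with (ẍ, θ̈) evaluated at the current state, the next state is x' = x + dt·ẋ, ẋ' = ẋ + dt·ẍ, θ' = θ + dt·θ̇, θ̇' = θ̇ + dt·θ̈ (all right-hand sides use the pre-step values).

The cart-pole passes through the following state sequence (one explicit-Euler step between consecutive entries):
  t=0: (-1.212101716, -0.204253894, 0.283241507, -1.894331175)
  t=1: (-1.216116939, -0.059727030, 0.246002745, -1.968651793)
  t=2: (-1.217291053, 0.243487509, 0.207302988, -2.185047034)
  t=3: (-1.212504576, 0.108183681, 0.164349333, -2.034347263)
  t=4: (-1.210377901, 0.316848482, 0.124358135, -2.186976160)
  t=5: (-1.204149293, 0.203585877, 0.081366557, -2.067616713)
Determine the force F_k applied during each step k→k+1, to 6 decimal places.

step 0→1:
  ẍ = (ẋ'−ẋ)/dt = (-0.059727030−-0.204253894)/0.019658 = 7.352063
  θ̈ = (θ̇'−θ̇)/dt = (-1.968651793−-1.894331175)/0.019658 = -3.780681
  sinθ=0.279469, cosθ=0.960155
  F = (M+m)·ẍ + m·l·cosθ·θ̈ − m·l·sinθ·θ̇² = 7.365716 + -0.261554 − 0.072260 = 7.031902
step 1→2:
  ẍ = (ẋ'−ẋ)/dt = (0.243487509−-0.059727030)/0.019658 = 15.424486
  θ̈ = (θ̇'−θ̇)/dt = (-2.185047034−-1.968651793)/0.019658 = -11.007999
  sinθ=0.243529, cosθ=0.969894
  F = (M+m)·ẍ + m·l·cosθ·θ̈ − m·l·sinθ·θ̇² = 15.453129 + -0.769278 − 0.068005 = 14.615846
step 2→3:
  ẍ = (ẋ'−ẋ)/dt = (0.108183681−0.243487509)/0.019658 = -6.882889
  θ̈ = (θ̇'−θ̇)/dt = (-2.034347263−-2.185047034)/0.019658 = 7.666079
  sinθ=0.205821, cosθ=0.978590
  F = (M+m)·ẍ + m·l·cosθ·θ̈ − m·l·sinθ·θ̇² = -6.895670 + 0.540536 − 0.070805 = -6.425939
step 3→4:
  ẍ = (ẋ'−ẋ)/dt = (0.316848482−0.108183681)/0.019658 = 10.614752
  θ̈ = (θ̇'−θ̇)/dt = (-2.186976160−-2.034347263)/0.019658 = -7.764213
  sinθ=0.163610, cosθ=0.986525
  F = (M+m)·ẍ + m·l·cosθ·θ̈ − m·l·sinθ·θ̇² = 10.634464 + -0.551895 − 0.048788 = 10.033781
step 4→5:
  ẍ = (ẋ'−ẋ)/dt = (0.203585877−0.316848482)/0.019658 = -5.761655
  θ̈ = (θ̇'−θ̇)/dt = (-2.067616713−-2.186976160)/0.019658 = 6.071800
  sinθ=0.124038, cosθ=0.992277
  F = (M+m)·ẍ + m·l·cosθ·θ̈ − m·l·sinθ·θ̇² = -5.772354 + 0.434112 − 0.042746 = -5.380988

F_0 = 7.031902 N
F_1 = 14.615846 N
F_2 = -6.425939 N
F_3 = 10.033781 N
F_4 = -5.380988 N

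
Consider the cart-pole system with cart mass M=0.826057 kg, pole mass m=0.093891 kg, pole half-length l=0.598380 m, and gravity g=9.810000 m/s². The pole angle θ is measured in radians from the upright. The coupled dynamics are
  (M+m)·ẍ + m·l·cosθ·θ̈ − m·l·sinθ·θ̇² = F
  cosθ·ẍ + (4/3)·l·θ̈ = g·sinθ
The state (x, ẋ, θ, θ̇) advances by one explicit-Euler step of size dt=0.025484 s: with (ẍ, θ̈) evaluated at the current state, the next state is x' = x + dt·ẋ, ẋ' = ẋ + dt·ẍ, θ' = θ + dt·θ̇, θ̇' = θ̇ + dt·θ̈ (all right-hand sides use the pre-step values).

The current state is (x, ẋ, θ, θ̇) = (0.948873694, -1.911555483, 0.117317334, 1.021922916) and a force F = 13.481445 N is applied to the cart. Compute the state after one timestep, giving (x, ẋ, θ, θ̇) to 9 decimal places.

(0.900159614, -1.509801268, 0.143360018, 0.558508235)

sinθ=0.117048406, cosθ=0.993126211
temp = (F + m·l·θ̇²·sinθ)/(M+m) = (13.481445 + 0.006867566)/0.919948 = 14.662038034
θ̈ = (g·sinθ − cosθ·temp)/(l·(4/3 − m·cos²θ/(M+m))) = -18.184534657
ẍ = temp − m·l·θ̈·cosθ/(M+m) = 15.764958995
Euler: x'=0.948873694+0.025484·-1.911555483=0.900159614, ẋ'=-1.911555483+0.025484·15.764958995=-1.509801268
       θ'=0.117317334+0.025484·1.021922916=0.143360018, θ̇'=1.021922916+0.025484·-18.184534657=0.558508235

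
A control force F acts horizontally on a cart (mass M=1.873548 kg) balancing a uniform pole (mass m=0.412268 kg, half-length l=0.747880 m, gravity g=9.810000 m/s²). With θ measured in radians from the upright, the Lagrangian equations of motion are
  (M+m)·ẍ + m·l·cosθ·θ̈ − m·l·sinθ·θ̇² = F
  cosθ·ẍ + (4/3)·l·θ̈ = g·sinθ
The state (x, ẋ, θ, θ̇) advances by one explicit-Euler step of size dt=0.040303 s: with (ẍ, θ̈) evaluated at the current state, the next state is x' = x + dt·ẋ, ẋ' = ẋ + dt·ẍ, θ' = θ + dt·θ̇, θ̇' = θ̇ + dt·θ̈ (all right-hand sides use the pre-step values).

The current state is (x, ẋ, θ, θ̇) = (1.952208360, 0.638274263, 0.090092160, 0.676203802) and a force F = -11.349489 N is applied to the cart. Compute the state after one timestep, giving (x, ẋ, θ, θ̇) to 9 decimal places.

(1.977932728, 0.401875273, 0.117345202, 0.947984085)

sinθ=0.089970336, cosθ=0.995944446
temp = (F + m·l·θ̇²·sinθ)/(M+m) = (-11.349489 + 0.012684288)/2.285816 = -4.959631358
θ̈ = (g·sinθ − cosθ·temp)/(l·(4/3 − m·cos²θ/(M+m))) = 6.743425638
ẍ = temp − m·l·θ̈·cosθ/(M+m) = -5.865543257
Euler: x'=1.952208360+0.040303·0.638274263=1.977932728, ẋ'=0.638274263+0.040303·-5.865543257=0.401875273
       θ'=0.090092160+0.040303·0.676203802=0.117345202, θ̇'=0.676203802+0.040303·6.743425638=0.947984085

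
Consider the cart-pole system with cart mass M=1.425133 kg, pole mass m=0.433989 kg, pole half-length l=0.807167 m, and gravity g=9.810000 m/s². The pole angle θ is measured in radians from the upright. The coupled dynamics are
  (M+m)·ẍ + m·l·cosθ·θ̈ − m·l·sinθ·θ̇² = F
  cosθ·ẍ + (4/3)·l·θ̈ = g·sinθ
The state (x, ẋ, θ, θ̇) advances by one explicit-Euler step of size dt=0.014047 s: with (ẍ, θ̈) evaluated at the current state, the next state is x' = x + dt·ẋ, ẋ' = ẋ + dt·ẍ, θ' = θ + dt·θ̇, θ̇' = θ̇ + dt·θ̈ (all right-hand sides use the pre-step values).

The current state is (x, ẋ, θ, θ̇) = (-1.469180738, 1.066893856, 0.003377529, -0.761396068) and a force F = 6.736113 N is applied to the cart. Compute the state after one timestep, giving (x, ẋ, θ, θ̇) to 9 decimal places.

(-1.454194080, 1.128499379, -0.007317802, -0.818205637)

sinθ=0.003377523, cosθ=0.999994296
temp = (F + m·l·θ̇²·sinθ)/(M+m) = (6.736113 + 0.000685901)/1.859122 = 3.623645410
θ̈ = (g·sinθ − cosθ·temp)/(l·(4/3 − m·cos²θ/(M+m))) = -4.044249215
ẍ = temp − m·l·θ̈·cosθ/(M+m) = 4.385671187
Euler: x'=-1.469180738+0.014047·1.066893856=-1.454194080, ẋ'=1.066893856+0.014047·4.385671187=1.128499379
       θ'=0.003377529+0.014047·-0.761396068=-0.007317802, θ̇'=-0.761396068+0.014047·-4.044249215=-0.818205637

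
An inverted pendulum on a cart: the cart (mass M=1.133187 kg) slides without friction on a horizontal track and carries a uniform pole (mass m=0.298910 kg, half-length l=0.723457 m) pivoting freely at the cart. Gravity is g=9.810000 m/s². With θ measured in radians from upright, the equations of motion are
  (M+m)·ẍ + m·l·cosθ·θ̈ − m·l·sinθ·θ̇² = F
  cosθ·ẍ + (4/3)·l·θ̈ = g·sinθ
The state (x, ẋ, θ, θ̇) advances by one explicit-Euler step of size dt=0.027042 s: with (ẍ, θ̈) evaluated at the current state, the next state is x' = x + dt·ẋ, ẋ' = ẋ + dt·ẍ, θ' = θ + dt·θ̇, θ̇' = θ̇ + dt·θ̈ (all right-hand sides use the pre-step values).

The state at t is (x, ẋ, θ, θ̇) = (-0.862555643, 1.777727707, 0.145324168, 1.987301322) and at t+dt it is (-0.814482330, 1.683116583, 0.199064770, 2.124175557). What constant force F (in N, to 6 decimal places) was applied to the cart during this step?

F = -4.051103 N

ẍ = (ẋ'−ẋ)/dt = (1.683116583−1.777727707)/0.027042 = -3.498673
θ̈ = (θ̇'−θ̇)/dt = (2.124175557−1.987301322)/0.027042 = 5.061543
sinθ=0.144813, cosθ=0.989459
F = (M+m)·ẍ + m·l·cosθ·θ̈ − m·l·sinθ·θ̇² = -5.010440 + 1.083014 − 0.123677 = -4.051103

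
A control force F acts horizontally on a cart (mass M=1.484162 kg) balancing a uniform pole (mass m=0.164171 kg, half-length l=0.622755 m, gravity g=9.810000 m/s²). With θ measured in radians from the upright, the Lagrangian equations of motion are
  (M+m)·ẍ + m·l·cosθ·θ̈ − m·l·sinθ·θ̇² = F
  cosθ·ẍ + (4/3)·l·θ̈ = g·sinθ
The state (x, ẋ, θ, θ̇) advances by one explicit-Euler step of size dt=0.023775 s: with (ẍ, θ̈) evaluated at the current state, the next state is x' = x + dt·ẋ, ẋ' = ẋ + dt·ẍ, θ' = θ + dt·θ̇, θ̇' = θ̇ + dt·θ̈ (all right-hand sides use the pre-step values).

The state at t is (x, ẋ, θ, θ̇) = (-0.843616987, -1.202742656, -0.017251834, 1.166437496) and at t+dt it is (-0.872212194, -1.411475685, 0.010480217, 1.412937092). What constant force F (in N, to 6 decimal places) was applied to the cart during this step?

F = -13.409318 N

ẍ = (ẋ'−ẋ)/dt = (-1.411475685−-1.202742656)/0.023775 = -8.779518
θ̈ = (θ̇'−θ̇)/dt = (1.412937092−1.166437496)/0.023775 = 10.368017
sinθ=-0.017251, cosθ=0.999851
F = (M+m)·ẍ + m·l·cosθ·θ̈ − m·l·sinθ·θ̇² = -14.471568 + 1.059851 − -0.002400 = -13.409318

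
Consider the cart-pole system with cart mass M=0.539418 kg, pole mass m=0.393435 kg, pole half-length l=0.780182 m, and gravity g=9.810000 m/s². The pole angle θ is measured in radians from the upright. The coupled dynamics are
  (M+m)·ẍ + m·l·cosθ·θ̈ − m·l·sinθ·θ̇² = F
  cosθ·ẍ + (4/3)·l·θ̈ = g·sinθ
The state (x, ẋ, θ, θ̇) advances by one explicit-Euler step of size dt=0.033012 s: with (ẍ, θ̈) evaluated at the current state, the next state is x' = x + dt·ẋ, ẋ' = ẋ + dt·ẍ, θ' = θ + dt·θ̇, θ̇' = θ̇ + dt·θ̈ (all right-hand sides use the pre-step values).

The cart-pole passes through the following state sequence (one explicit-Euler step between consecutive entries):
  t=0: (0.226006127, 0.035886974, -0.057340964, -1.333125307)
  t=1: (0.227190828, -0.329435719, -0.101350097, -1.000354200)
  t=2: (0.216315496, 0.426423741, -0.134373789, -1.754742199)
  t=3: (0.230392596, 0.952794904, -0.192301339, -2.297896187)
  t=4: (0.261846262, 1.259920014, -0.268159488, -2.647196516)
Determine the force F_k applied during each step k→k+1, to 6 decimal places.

F_0 = -7.202950 N
F_1 = 14.411726 N
F_2 = 9.996008 N
F_3 = 5.800522 N

step 0→1:
  ẍ = (ẋ'−ẋ)/dt = (-0.329435719−0.035886974)/0.033012 = -11.066361
  θ̈ = (θ̇'−θ̇)/dt = (-1.000354200−-1.333125307)/0.033012 = 10.080307
  sinθ=-0.057310, cosθ=0.998356
  F = (M+m)·ẍ + m·l·cosθ·θ̈ − m·l·sinθ·θ̇² = -10.323288 + 3.089074 − -0.031264 = -7.202950
step 1→2:
  ẍ = (ẋ'−ẋ)/dt = (0.426423741−-0.329435719)/0.033012 = 22.896506
  θ̈ = (θ̇'−θ̇)/dt = (-1.754742199−-1.000354200)/0.033012 = -22.851933
  sinθ=-0.101177, cosθ=0.994868
  F = (M+m)·ẍ + m·l·cosθ·θ̈ − m·l·sinθ·θ̇² = 21.359074 + -6.978427 − -0.031078 = 14.411726
step 2→3:
  ẍ = (ẋ'−ẋ)/dt = (0.952794904−0.426423741)/0.033012 = 15.944843
  θ̈ = (θ̇'−θ̇)/dt = (-2.297896187−-1.754742199)/0.033012 = -16.453229
  sinθ=-0.133970, cosθ=0.990985
  F = (M+m)·ẍ + m·l·cosθ·θ̈ − m·l·sinθ·θ̇² = 14.874195 + -5.004807 − -0.126620 = 9.996008
step 3→4:
  ẍ = (ẋ'−ẋ)/dt = (1.259920014−0.952794904)/0.033012 = 9.303438
  θ̈ = (θ̇'−θ̇)/dt = (-2.647196516−-2.297896187)/0.033012 = -10.581011
  sinθ=-0.191118, cosθ=0.981567
  F = (M+m)·ẍ + m·l·cosθ·θ̈ − m·l·sinθ·θ̇² = 8.678740 + -3.187983 − -0.309765 = 5.800522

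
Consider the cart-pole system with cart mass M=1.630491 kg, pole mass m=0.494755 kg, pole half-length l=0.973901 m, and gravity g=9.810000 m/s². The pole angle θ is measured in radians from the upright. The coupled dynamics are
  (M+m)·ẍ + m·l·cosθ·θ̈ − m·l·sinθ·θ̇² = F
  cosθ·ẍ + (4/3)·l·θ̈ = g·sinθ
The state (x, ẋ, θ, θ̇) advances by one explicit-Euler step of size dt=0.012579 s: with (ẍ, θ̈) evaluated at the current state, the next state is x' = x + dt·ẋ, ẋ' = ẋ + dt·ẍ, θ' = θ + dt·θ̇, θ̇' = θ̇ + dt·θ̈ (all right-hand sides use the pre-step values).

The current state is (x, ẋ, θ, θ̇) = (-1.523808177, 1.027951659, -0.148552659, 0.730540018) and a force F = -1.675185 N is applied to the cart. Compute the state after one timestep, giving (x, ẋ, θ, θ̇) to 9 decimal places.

(-1.510877573, 1.019526127, -0.139363196, 0.722891926)

sinθ=-0.148006888, cosθ=0.988986330
temp = (F + m·l·θ̇²·sinθ)/(M+m) = (-1.675185 + -0.038060541)/2.125246 = -0.806139873
θ̈ = (g·sinθ − cosθ·temp)/(l·(4/3 − m·cos²θ/(M+m))) = -0.608004766
ẍ = temp − m·l·θ̈·cosθ/(M+m) = -0.669809360
Euler: x'=-1.523808177+0.012579·1.027951659=-1.510877573, ẋ'=1.027951659+0.012579·-0.669809360=1.019526127
       θ'=-0.148552659+0.012579·0.730540018=-0.139363196, θ̇'=0.730540018+0.012579·-0.608004766=0.722891926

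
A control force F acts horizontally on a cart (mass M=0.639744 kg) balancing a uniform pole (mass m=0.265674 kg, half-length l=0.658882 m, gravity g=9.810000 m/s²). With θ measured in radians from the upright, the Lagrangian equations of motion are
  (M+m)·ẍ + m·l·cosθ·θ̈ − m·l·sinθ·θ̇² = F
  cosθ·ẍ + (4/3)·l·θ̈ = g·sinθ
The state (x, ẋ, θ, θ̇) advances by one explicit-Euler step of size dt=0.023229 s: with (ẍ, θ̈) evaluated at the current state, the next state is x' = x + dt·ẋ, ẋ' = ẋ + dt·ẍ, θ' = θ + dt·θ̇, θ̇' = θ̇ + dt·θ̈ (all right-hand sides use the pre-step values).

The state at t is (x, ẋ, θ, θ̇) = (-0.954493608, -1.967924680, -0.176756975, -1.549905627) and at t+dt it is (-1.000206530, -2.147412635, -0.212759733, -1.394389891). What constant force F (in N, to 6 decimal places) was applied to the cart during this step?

F = -5.768459 N

ẍ = (ẋ'−ẋ)/dt = (-2.147412635−-1.967924680)/0.023229 = -7.726891
θ̈ = (θ̇'−θ̇)/dt = (-1.394389891−-1.549905627)/0.023229 = 6.694896
sinθ=-0.175838, cosθ=0.984419
F = (M+m)·ẍ + m·l·cosθ·θ̈ − m·l·sinθ·θ̇² = -6.996066 + 1.153667 − -0.073940 = -5.768459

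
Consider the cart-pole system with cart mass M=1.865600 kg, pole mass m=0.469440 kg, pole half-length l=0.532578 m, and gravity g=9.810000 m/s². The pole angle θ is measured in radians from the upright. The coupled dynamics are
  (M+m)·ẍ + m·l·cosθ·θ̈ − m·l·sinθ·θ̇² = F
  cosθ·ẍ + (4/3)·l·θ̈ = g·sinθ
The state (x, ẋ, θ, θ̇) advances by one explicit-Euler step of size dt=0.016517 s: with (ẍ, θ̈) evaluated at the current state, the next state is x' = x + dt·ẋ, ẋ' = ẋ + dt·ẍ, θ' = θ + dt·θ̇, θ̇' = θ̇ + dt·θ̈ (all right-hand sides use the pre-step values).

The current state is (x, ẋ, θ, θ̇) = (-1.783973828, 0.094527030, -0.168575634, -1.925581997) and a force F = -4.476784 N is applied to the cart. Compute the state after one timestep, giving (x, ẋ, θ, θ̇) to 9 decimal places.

(-1.782412525, 0.060868945, -0.200380472, -1.917138796)

sinθ=-0.167778344, cosθ=0.985824745
temp = (F + m·l·θ̇²·sinθ)/(M+m) = (-4.476784 + -0.155533252)/2.335040 = -1.983827794
θ̈ = (g·sinθ − cosθ·temp)/(l·(4/3 − m·cos²θ/(M+m))) = 0.511182493
ẍ = temp − m·l·θ̈·cosθ/(M+m) = -2.037784407
Euler: x'=-1.783973828+0.016517·0.094527030=-1.782412525, ẋ'=0.094527030+0.016517·-2.037784407=0.060868945
       θ'=-0.168575634+0.016517·-1.925581997=-0.200380472, θ̇'=-1.925581997+0.016517·0.511182493=-1.917138796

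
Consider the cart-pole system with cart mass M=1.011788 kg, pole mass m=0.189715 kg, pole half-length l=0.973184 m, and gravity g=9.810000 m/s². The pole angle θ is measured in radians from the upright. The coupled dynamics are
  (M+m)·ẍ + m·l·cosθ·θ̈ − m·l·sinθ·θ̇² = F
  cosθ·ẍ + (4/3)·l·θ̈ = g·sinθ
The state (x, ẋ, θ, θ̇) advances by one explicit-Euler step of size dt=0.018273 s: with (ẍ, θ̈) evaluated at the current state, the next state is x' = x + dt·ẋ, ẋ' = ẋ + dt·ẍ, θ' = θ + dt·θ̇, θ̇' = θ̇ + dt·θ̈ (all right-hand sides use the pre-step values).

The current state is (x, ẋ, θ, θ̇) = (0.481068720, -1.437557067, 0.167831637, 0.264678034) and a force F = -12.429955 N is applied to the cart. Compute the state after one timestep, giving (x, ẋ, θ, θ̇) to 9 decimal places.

sinθ=0.167044847, cosθ=0.985949298
temp = (F + m·l·θ̇²·sinθ)/(M+m) = (-12.429955 + 0.002160556)/1.201503 = -10.343540086
θ̈ = (g·sinθ − cosθ·temp)/(l·(4/3 − m·cos²θ/(M+m))) = 10.309082862
ẍ = temp − m·l·θ̈·cosθ/(M+m) = -11.905415482
Euler: x'=0.481068720+0.018273·-1.437557067=0.454800240, ẋ'=-1.437557067+0.018273·-11.905415482=-1.655104724
       θ'=0.167831637+0.018273·0.264678034=0.172668099, θ̇'=0.264678034+0.018273·10.309082862=0.453055905

(0.454800240, -1.655104724, 0.172668099, 0.453055905)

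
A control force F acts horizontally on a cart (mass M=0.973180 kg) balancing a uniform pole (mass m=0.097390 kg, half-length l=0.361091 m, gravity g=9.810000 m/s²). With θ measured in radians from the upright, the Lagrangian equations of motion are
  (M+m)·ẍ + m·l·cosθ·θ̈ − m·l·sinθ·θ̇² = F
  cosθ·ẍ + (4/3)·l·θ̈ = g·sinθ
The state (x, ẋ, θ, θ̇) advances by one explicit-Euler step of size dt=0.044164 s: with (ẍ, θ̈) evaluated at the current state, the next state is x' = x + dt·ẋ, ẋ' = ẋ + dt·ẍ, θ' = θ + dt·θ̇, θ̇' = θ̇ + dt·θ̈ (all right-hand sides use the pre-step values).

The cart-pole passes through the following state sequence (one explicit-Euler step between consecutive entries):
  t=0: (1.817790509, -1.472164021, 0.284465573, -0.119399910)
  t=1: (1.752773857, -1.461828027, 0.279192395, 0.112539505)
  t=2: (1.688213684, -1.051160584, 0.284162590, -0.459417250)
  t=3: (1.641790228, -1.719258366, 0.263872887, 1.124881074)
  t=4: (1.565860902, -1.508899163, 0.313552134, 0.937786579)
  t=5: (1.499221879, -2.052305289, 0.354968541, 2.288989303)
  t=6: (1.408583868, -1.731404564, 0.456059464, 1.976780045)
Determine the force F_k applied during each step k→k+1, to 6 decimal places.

F_0 = 0.427677 N
F_1 = 9.516979 N
F_2 = -14.986351 N
F_3 = 4.943844 N
F_4 = -12.158660 N
F_5 = 7.481740 N

step 0→1:
  ẍ = (ẋ'−ẋ)/dt = (-1.461828027−-1.472164021)/0.044164 = 0.234037
  θ̈ = (θ̇'−θ̇)/dt = (0.112539505−-0.119399910)/0.044164 = 5.251776
  sinθ=0.280645, cosθ=0.959812
  F = (M+m)·ẍ + m·l·cosθ·θ̈ − m·l·sinθ·θ̇² = 0.250553 + 0.177265 − 0.000141 = 0.427677
step 1→2:
  ẍ = (ẋ'−ẋ)/dt = (-1.051160584−-1.461828027)/0.044164 = 9.298692
  θ̈ = (θ̇'−θ̇)/dt = (-0.459417250−0.112539505)/0.044164 = -12.950746
  sinθ=0.275579, cosθ=0.961278
  F = (M+m)·ẍ + m·l·cosθ·θ̈ − m·l·sinθ·θ̇² = 9.954901 + -0.437799 − 0.000123 = 9.516979
step 2→3:
  ẍ = (ẋ'−ẋ)/dt = (-1.719258366−-1.051160584)/0.044164 = -15.127656
  θ̈ = (θ̇'−θ̇)/dt = (1.124881074−-0.459417250)/0.044164 = 35.873071
  sinθ=0.280354, cosθ=0.959897
  F = (M+m)·ẍ + m·l·cosθ·θ̈ − m·l·sinθ·θ̇² = -16.195214 + 1.210944 − 0.002081 = -14.986351
step 3→4:
  ẍ = (ẋ'−ẋ)/dt = (-1.508899163−-1.719258366)/0.044164 = 4.763137
  θ̈ = (θ̇'−θ̇)/dt = (0.937786579−1.124881074)/0.044164 = -4.236358
  sinθ=0.260821, cosθ=0.965387
  F = (M+m)·ẍ + m·l·cosθ·θ̈ − m·l·sinθ·θ̇² = 5.099272 + -0.143822 − 0.011606 = 4.943844
step 4→5:
  ẍ = (ẋ'−ẋ)/dt = (-2.052305289−-1.508899163)/0.044164 = -12.304278
  θ̈ = (θ̇'−θ̇)/dt = (2.288989303−0.937786579)/0.044164 = 30.595116
  sinθ=0.308440, cosθ=0.951244
  F = (M+m)·ẍ + m·l·cosθ·θ̈ − m·l·sinθ·θ̇² = -13.172591 + 1.023470 − 0.009539 = -12.158660
step 5→6:
  ẍ = (ẋ'−ẋ)/dt = (-1.731404564−-2.052305289)/0.044164 = 7.266115
  θ̈ = (θ̇'−θ̇)/dt = (1.976780045−2.288989303)/0.044164 = -7.069316
  sinθ=0.347561, cosθ=0.937657
  F = (M+m)·ẍ + m·l·cosθ·θ̈ − m·l·sinθ·θ̇² = 7.778885 + -0.233106 − 0.064040 = 7.481740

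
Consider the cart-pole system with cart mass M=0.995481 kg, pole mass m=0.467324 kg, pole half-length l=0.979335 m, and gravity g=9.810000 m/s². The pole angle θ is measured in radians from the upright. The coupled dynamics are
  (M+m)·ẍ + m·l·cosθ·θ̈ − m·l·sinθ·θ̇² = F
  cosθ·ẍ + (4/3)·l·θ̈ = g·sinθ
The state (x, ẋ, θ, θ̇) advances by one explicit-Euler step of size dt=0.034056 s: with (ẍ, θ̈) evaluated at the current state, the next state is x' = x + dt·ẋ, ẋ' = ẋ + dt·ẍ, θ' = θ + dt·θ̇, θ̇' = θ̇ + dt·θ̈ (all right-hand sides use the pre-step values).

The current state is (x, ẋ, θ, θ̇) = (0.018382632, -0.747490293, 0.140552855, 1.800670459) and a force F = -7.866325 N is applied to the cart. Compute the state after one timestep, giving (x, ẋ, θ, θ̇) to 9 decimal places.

(-0.007073897, -0.995042463, 0.201876488, 2.024225531)

sinθ=0.140090539, cosθ=0.990138698
temp = (F + m·l·θ̇²·sinθ)/(M+m) = (-7.866325 + 0.207886672)/1.462805 = -5.235447191
θ̈ = (g·sinθ − cosθ·temp)/(l·(4/3 − m·cos²θ/(M+m))) = 6.564337328
ẍ = temp − m·l·θ̈·cosθ/(M+m) = -7.268973755
Euler: x'=0.018382632+0.034056·-0.747490293=-0.007073897, ẋ'=-0.747490293+0.034056·-7.268973755=-0.995042463
       θ'=0.140552855+0.034056·1.800670459=0.201876488, θ̇'=1.800670459+0.034056·6.564337328=2.024225531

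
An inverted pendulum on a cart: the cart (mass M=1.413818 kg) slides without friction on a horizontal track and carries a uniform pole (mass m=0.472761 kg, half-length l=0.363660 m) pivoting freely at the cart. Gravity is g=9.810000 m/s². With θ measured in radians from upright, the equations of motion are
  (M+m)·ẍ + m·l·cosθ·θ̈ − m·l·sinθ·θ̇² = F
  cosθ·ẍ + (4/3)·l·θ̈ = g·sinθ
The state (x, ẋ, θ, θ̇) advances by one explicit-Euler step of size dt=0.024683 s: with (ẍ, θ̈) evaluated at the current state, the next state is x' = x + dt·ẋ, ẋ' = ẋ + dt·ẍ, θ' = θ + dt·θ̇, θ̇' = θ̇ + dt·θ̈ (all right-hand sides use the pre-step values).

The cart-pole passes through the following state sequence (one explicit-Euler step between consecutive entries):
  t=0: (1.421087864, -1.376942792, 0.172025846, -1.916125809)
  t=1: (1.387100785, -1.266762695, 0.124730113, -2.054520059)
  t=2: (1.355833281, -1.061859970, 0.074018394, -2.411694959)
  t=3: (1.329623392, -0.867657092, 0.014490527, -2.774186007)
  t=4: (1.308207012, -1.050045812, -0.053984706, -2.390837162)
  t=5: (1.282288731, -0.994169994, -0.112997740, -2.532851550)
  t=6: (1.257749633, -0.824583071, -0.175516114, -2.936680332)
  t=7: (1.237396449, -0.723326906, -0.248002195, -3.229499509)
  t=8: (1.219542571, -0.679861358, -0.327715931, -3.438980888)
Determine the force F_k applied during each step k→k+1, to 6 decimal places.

F_0 = 7.363540 N
F_1 = 13.102409 N
F_2 = 12.251487 N
F_3 = -11.289710 N
F_4 = 3.336015 N
F_5 = 10.291442 N
F_6 = 5.989910 N
F_7 = 2.347867 N

step 0→1:
  ẍ = (ẋ'−ẋ)/dt = (-1.266762695−-1.376942792)/0.024683 = 4.463805
  θ̈ = (θ̇'−θ̇)/dt = (-2.054520059−-1.916125809)/0.024683 = -5.606865
  sinθ=0.171179, cosθ=0.985240
  F = (M+m)·ẍ + m·l·cosθ·θ̈ − m·l·sinθ·θ̇² = 8.421321 + -0.949728 − 0.108052 = 7.363540
step 1→2:
  ẍ = (ẋ'−ẋ)/dt = (-1.061859970−-1.266762695)/0.024683 = 8.301370
  θ̈ = (θ̇'−θ̇)/dt = (-2.411694959−-2.054520059)/0.024683 = -14.470482
  sinθ=0.124407, cosθ=0.992231
  F = (M+m)·ẍ + m·l·cosθ·θ̈ − m·l·sinθ·θ̇² = 15.661191 + -2.468500 − 0.090282 = 13.102409
step 2→3:
  ẍ = (ẋ'−ẋ)/dt = (-0.867657092−-1.061859970)/0.024683 = 7.867880
  θ̈ = (θ̇'−θ̇)/dt = (-2.774186007−-2.411694959)/0.024683 = -14.685859
  sinθ=0.073951, cosθ=0.997262
  F = (M+m)·ẍ + m·l·cosθ·θ̈ − m·l·sinθ·θ̇² = 14.843377 + -2.517942 − 0.073948 = 12.251487
step 3→4:
  ẍ = (ẋ'−ẋ)/dt = (-1.050045812−-0.867657092)/0.024683 = -7.389244
  θ̈ = (θ̇'−θ̇)/dt = (-2.390837162−-2.774186007)/0.024683 = 15.530885
  sinθ=0.014490, cosθ=0.999895
  F = (M+m)·ẍ + m·l·cosθ·θ̈ − m·l·sinθ·θ̇² = -13.940393 + 2.669856 − 0.019172 = -11.289710
step 4→5:
  ẍ = (ẋ'−ẋ)/dt = (-0.994169994−-1.050045812)/0.024683 = 2.263737
  θ̈ = (θ̇'−θ̇)/dt = (-2.532851550−-2.390837162)/0.024683 = -5.753530
  sinθ=-0.053958, cosθ=0.998543
  F = (M+m)·ẍ + m·l·cosθ·θ̈ − m·l·sinθ·θ̇² = 4.270718 + -0.987730 − -0.053027 = 3.336015
step 5→6:
  ẍ = (ẋ'−ẋ)/dt = (-0.824583071−-0.994169994)/0.024683 = 6.870596
  θ̈ = (θ̇'−θ̇)/dt = (-2.936680332−-2.532851550)/0.024683 = -16.360604
  sinθ=-0.112757, cosθ=0.993623
  F = (M+m)·ẍ + m·l·cosθ·θ̈ − m·l·sinθ·θ̇² = 12.961922 + -2.794846 − -0.124366 = 10.291442
step 6→7:
  ẍ = (ẋ'−ẋ)/dt = (-0.723326906−-0.824583071)/0.024683 = 4.102263
  θ̈ = (θ̇'−θ̇)/dt = (-3.229499509−-2.936680332)/0.024683 = -11.863192
  sinθ=-0.174616, cosθ=0.984637
  F = (M+m)·ẍ + m·l·cosθ·θ̈ − m·l·sinθ·θ̇² = 7.739244 + -2.008236 − -0.258902 = 5.989910
step 7→8:
  ẍ = (ẋ'−ẋ)/dt = (-0.679861358−-0.723326906)/0.024683 = 1.760951
  θ̈ = (θ̇'−θ̇)/dt = (-3.438980888−-3.229499509)/0.024683 = -8.486869
  sinθ=-0.245468, cosθ=0.969405
  F = (M+m)·ẍ + m·l·cosθ·θ̈ − m·l·sinθ·θ̇² = 3.322173 + -1.414457 − -0.440151 = 2.347867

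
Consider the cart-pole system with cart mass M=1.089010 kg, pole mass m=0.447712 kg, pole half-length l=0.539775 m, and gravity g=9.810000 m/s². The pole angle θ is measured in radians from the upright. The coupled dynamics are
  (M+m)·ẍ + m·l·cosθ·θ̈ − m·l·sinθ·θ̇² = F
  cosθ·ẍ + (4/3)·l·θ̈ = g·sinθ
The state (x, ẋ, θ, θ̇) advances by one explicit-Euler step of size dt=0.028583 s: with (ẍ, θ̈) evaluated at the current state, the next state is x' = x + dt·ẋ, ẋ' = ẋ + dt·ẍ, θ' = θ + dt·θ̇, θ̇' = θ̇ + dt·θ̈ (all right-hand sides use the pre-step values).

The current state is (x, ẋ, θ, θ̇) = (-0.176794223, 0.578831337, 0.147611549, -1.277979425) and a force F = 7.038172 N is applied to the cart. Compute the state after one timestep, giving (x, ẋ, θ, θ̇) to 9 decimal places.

(-0.160249487, 0.735373245, 0.111083063, -1.435822310)

sinθ=0.147076077, cosθ=0.989125183
temp = (F + m·l·θ̇²·sinθ)/(M+m) = (7.038172 + 0.058049871)/1.536722 = 4.617765524
θ̈ = (g·sinθ − cosθ·temp)/(l·(4/3 − m·cos²θ/(M+m))) = -5.522264460
ẍ = temp − m·l·θ̈·cosθ/(M+m) = 5.476748689
Euler: x'=-0.176794223+0.028583·0.578831337=-0.160249487, ẋ'=0.578831337+0.028583·5.476748689=0.735373245
       θ'=0.147611549+0.028583·-1.277979425=0.111083063, θ̇'=-1.277979425+0.028583·-5.522264460=-1.435822310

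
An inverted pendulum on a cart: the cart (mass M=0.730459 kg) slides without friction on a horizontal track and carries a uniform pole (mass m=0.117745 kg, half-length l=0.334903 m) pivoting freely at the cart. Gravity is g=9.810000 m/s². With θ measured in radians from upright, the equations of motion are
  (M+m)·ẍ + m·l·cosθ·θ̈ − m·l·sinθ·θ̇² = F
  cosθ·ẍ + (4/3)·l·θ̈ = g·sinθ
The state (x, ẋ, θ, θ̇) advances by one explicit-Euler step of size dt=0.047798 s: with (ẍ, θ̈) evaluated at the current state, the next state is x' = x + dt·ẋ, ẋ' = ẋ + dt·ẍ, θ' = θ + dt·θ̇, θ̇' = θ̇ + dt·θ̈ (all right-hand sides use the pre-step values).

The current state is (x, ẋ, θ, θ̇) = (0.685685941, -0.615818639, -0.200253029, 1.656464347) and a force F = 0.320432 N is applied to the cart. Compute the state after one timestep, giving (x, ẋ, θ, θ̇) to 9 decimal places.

sinθ=-0.198917310, cosθ=0.980016277
temp = (F + m·l·θ̇²·sinθ)/(M+m) = (0.320432 + -0.021522775)/0.848204 = 0.352402517
θ̈ = (g·sinθ − cosθ·temp)/(l·(4/3 − m·cos²θ/(M+m))) = -5.714892032
ẍ = temp − m·l·θ̈·cosθ/(M+m) = 0.612779455
Euler: x'=0.685685941+0.047798·-0.615818639=0.656251042, ẋ'=-0.615818639+0.047798·0.612779455=-0.586529007
       θ'=-0.200253029+0.047798·1.656464347=-0.121077346, θ̇'=1.656464347+0.047798·-5.714892032=1.383303938

(0.656251042, -0.586529007, -0.121077346, 1.383303938)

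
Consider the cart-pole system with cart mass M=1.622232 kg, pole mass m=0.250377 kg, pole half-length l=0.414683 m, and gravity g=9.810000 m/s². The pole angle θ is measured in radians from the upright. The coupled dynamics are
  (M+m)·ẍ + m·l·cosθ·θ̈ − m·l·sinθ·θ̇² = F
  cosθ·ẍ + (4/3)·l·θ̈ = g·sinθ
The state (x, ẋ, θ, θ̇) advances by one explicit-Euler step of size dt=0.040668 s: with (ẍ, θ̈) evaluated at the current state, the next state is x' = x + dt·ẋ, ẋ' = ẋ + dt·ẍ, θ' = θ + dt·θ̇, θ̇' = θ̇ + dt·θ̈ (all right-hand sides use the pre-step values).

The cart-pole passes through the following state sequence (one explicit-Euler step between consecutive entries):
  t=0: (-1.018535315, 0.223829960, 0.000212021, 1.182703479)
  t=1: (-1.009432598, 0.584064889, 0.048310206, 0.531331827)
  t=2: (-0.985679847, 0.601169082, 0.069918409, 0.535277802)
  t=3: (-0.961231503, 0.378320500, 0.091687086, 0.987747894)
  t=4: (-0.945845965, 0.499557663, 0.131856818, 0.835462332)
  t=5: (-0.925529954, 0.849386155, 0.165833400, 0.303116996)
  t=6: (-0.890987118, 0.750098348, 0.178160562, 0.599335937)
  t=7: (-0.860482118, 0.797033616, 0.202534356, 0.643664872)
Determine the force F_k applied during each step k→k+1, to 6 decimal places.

F_0 = 14.924459 N
F_1 = 0.796231 N
F_2 = -9.111068 N
F_3 = 5.186084 N
F_4 = 14.751461 N
F_5 = -3.827522 N
F_6 = 2.265966 N

step 0→1:
  ẍ = (ẋ'−ẋ)/dt = (0.584064889−0.223829960)/0.040668 = 8.857946
  θ̈ = (θ̇'−θ̇)/dt = (0.531331827−1.182703479)/0.040668 = -16.016811
  sinθ=0.000212, cosθ=1.000000
  F = (M+m)·ẍ + m·l·cosθ·θ̈ − m·l·sinθ·θ̇² = 16.587469 + -1.662979 − 0.000031 = 14.924459
step 1→2:
  ẍ = (ẋ'−ẋ)/dt = (0.601169082−0.584064889)/0.040668 = 0.420581
  θ̈ = (θ̇'−θ̇)/dt = (0.535277802−0.531331827)/0.040668 = 0.097029
  sinθ=0.048291, cosθ=0.998833
  F = (M+m)·ẍ + m·l·cosθ·θ̈ − m·l·sinθ·θ̇² = 0.787584 + 0.010062 − 0.001416 = 0.796231
step 2→3:
  ẍ = (ẋ'−ẋ)/dt = (0.378320500−0.601169082)/0.040668 = -5.479704
  θ̈ = (θ̇'−θ̇)/dt = (0.987747894−0.535277802)/0.040668 = 11.125949
  sinθ=0.069861, cosθ=0.997557
  F = (M+m)·ẍ + m·l·cosθ·θ̈ − m·l·sinθ·θ̇² = -10.261342 + 1.152352 − 0.002078 = -9.111068
step 3→4:
  ẍ = (ẋ'−ẋ)/dt = (0.499557663−0.378320500)/0.040668 = 2.981144
  θ̈ = (θ̇'−θ̇)/dt = (0.835462332−0.987747894)/0.040668 = -3.744604
  sinθ=0.091559, cosθ=0.995800
  F = (M+m)·ẍ + m·l·cosθ·θ̈ − m·l·sinθ·θ̇² = 5.582517 + -0.387158 − 0.009275 = 5.186084
step 4→5:
  ẍ = (ẋ'−ẋ)/dt = (0.849386155−0.499557663)/0.040668 = 8.602058
  θ̈ = (θ̇'−θ̇)/dt = (0.303116996−0.835462332)/0.040668 = -13.090030
  sinθ=0.131475, cosθ=0.991319
  F = (M+m)·ẍ + m·l·cosθ·θ̈ − m·l·sinθ·θ̇² = 16.108291 + -1.347302 − 0.009528 = 14.751461
step 5→6:
  ẍ = (ẋ'−ẋ)/dt = (0.750098348−0.849386155)/0.040668 = -2.441423
  θ̈ = (θ̇'−θ̇)/dt = (0.599335937−0.303116996)/0.040668 = 7.283834
  sinθ=0.165074, cosθ=0.986281
  F = (M+m)·ẍ + m·l·cosθ·θ̈ − m·l·sinθ·θ̇² = -4.571831 + 0.745884 − 0.001575 = -3.827522
step 6→7:
  ẍ = (ẋ'−ẋ)/dt = (0.797033616−0.750098348)/0.040668 = 1.154108
  θ̈ = (θ̇'−θ̇)/dt = (0.643664872−0.599335937)/0.040668 = 1.090020
  sinθ=0.177220, cosθ=0.984171
  F = (M+m)·ẍ + m·l·cosθ·θ̈ − m·l·sinθ·θ̇² = 2.161193 + 0.111382 − 0.006609 = 2.265966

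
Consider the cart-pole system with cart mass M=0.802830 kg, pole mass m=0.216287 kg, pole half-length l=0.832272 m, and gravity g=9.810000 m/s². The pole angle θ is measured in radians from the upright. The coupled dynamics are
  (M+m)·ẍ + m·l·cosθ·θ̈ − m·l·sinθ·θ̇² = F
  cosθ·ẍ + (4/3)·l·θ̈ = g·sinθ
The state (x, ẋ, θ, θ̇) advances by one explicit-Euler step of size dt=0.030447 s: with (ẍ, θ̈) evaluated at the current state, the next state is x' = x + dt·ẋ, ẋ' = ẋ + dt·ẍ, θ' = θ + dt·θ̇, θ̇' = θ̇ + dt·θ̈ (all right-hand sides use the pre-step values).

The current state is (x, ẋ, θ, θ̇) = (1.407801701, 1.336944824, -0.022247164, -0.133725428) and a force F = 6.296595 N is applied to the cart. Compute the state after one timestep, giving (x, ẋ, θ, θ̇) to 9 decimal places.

sinθ=-0.022245329, cosθ=0.999752542
temp = (F + m·l·θ̇²·sinθ)/(M+m) = (6.296595 + -0.000071608)/1.019117 = 6.178410714
θ̈ = (g·sinθ − cosθ·temp)/(l·(4/3 − m·cos²θ/(M+m))) = -6.853244568
ẍ = temp − m·l·θ̈·cosθ/(M+m) = 7.388619781
Euler: x'=1.407801701+0.030447·1.336944824=1.448507660, ẋ'=1.336944824+0.030447·7.388619781=1.561906130
       θ'=-0.022247164+0.030447·-0.133725428=-0.026318702, θ̇'=-0.133725428+0.030447·-6.853244568=-0.342386165

(1.448507660, 1.561906130, -0.026318702, -0.342386165)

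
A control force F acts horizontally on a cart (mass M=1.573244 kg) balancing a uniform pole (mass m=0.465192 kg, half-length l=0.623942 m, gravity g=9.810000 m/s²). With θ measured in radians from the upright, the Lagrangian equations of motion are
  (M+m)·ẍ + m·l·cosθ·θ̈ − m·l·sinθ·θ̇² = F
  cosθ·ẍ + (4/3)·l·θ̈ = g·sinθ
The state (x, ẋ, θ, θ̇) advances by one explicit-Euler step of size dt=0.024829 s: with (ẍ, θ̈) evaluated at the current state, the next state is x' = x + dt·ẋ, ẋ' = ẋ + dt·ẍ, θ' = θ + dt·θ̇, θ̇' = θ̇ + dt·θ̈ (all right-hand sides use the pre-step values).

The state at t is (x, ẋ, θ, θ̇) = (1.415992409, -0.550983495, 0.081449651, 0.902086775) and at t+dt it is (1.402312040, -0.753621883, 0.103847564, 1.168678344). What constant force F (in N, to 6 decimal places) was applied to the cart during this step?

ẍ = (ẋ'−ẋ)/dt = (-0.753621883−-0.550983495)/0.024829 = -8.161359
θ̈ = (θ̇'−θ̇)/dt = (1.168678344−0.902086775)/0.024829 = 10.737105
sinθ=0.081360, cosθ=0.996685
F = (M+m)·ẍ + m·l·cosθ·θ̈ − m·l·sinθ·θ̇² = -16.636408 + 3.106143 − 0.019217 = -13.549482

F = -13.549482 N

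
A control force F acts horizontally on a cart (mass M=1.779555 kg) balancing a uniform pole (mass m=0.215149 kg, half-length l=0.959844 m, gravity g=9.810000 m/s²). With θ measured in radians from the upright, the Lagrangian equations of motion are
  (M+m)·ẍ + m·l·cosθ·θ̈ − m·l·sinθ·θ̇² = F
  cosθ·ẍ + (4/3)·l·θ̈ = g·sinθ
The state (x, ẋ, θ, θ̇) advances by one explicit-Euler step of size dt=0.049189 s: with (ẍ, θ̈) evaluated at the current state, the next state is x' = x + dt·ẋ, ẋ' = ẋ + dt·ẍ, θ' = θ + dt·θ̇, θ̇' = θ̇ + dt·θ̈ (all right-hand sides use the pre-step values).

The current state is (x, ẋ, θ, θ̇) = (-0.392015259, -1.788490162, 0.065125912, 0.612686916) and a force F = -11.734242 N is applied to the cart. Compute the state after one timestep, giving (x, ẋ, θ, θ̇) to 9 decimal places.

(-0.479989302, -2.105827113, 0.095263369, 0.884659337)

sinθ=0.065079884, cosθ=0.997880057
temp = (F + m·l·θ̇²·sinθ)/(M+m) = (-11.734242 + 0.005045033)/1.994704 = -5.880169172
θ̈ = (g·sinθ − cosθ·temp)/(l·(4/3 − m·cos²θ/(M+m))) = 5.529130922
ẍ = temp − m·l·θ̈·cosθ/(M+m) = -6.451380412
Euler: x'=-0.392015259+0.049189·-1.788490162=-0.479989302, ẋ'=-1.788490162+0.049189·-6.451380412=-2.105827113
       θ'=0.065125912+0.049189·0.612686916=0.095263369, θ̇'=0.612686916+0.049189·5.529130922=0.884659337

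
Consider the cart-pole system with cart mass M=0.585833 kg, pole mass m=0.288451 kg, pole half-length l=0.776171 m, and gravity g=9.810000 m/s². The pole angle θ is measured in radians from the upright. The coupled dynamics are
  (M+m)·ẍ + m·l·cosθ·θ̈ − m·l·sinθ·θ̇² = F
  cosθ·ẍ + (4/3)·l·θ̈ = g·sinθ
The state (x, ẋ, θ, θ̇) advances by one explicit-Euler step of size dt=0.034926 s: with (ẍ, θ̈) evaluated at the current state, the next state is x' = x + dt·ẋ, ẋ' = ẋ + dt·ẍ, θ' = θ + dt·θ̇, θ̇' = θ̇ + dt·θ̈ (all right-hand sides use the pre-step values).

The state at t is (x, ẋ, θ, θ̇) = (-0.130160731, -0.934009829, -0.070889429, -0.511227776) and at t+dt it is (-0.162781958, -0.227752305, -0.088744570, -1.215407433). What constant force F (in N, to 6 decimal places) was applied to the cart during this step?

ẍ = (ẋ'−ẋ)/dt = (-0.227752305−-0.934009829)/0.034926 = 20.221541
θ̈ = (θ̇'−θ̇)/dt = (-1.215407433−-0.511227776)/0.034926 = -20.162047
sinθ=-0.070830, cosθ=0.997488
F = (M+m)·ẍ + m·l·cosθ·θ̈ − m·l·sinθ·θ̇² = 17.679369 + -4.502689 − -0.004145 = 13.180825

F = 13.180825 N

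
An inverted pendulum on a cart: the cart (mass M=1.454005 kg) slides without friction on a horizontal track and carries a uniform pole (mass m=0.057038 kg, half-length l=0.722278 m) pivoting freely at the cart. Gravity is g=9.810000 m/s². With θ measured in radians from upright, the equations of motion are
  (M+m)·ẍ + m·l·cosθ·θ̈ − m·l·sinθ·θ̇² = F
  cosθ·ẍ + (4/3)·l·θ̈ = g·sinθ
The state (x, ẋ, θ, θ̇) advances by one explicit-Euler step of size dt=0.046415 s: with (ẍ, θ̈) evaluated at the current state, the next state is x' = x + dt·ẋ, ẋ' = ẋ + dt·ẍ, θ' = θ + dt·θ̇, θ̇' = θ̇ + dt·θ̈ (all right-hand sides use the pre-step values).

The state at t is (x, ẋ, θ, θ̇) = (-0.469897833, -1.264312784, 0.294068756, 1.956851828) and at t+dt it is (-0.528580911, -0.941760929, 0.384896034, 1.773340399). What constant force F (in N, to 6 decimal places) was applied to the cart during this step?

F = 10.299079 N

ẍ = (ẋ'−ẋ)/dt = (-0.941760929−-1.264312784)/0.046415 = 6.949302
θ̈ = (θ̇'−θ̇)/dt = (1.773340399−1.956851828)/0.046415 = -3.953710
sinθ=0.289849, cosθ=0.957072
F = (M+m)·ẍ + m·l·cosθ·θ̈ − m·l·sinθ·θ̇² = 10.500694 + -0.155890 − 0.045725 = 10.299079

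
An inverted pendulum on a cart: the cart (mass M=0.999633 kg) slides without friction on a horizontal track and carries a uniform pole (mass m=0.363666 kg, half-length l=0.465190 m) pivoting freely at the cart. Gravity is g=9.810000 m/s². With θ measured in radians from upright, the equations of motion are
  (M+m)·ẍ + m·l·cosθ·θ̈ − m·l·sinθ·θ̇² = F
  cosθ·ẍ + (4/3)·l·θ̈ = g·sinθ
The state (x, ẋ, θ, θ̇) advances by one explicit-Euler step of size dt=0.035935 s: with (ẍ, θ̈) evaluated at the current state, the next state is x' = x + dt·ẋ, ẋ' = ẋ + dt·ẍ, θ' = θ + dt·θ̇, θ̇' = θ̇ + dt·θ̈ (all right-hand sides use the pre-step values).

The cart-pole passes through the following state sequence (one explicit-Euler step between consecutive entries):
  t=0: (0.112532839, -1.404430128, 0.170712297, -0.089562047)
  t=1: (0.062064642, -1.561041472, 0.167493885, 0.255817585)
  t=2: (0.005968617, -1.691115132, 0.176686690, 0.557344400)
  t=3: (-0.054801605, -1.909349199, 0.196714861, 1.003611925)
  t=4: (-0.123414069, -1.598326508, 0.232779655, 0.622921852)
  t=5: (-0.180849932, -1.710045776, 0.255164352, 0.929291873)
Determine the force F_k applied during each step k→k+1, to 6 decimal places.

F_0 = -4.339405 N
F_1 = -3.536915 N
F_2 = -6.220365 N
F_3 = 10.008611 N
F_4 = -2.850120 N

step 0→1:
  ẍ = (ẋ'−ẋ)/dt = (-1.561041472−-1.404430128)/0.035935 = -4.358184
  θ̈ = (θ̇'−θ̇)/dt = (0.255817585−-0.089562047)/0.035935 = 9.611232
  sinθ=0.169884, cosθ=0.985464
  F = (M+m)·ẍ + m·l·cosθ·θ̈ − m·l·sinθ·θ̇² = -5.941508 + 1.602333 − 0.000231 = -4.339405
step 1→2:
  ẍ = (ẋ'−ẋ)/dt = (-1.691115132−-1.561041472)/0.035935 = -3.619693
  θ̈ = (θ̇'−θ̇)/dt = (0.557344400−0.255817585)/0.035935 = 8.390895
  sinθ=0.166712, cosθ=0.986006
  F = (M+m)·ẍ + m·l·cosθ·θ̈ − m·l·sinθ·θ̇² = -4.934724 + 1.399654 − 0.001846 = -3.536915
step 2→3:
  ẍ = (ẋ'−ẋ)/dt = (-1.909349199−-1.691115132)/0.035935 = -6.073023
  θ̈ = (θ̇'−θ̇)/dt = (1.003611925−0.557344400)/0.035935 = 12.418743
  sinθ=0.175769, cosθ=0.984431
  F = (M+m)·ẍ + m·l·cosθ·θ̈ − m·l·sinθ·θ̇² = -8.279346 + 2.068217 − 0.009237 = -6.220365
step 3→4:
  ẍ = (ẋ'−ẋ)/dt = (-1.598326508−-1.909349199)/0.035935 = 8.655147
  θ̈ = (θ̇'−θ̇)/dt = (0.622921852−1.003611925)/0.035935 = -10.593852
  sinθ=0.195449, cosθ=0.980714
  F = (M+m)·ẍ + m·l·cosθ·θ̈ − m·l·sinθ·θ̇² = 11.799553 + -1.757638 − 0.033304 = 10.008611
step 4→5:
  ẍ = (ẋ'−ẋ)/dt = (-1.710045776−-1.598326508)/0.035935 = -3.108926
  θ̈ = (θ̇'−θ̇)/dt = (0.929291873−0.622921852)/0.035935 = 8.525672
  sinθ=0.230683, cosθ=0.973029
  F = (M+m)·ẍ + m·l·cosθ·θ̈ − m·l·sinθ·θ̇² = -4.238396 + 1.403419 − 0.015143 = -2.850120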